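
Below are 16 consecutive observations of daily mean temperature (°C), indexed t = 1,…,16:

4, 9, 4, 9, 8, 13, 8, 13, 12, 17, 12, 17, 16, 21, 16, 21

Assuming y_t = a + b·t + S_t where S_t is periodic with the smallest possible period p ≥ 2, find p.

First differences y_{t+1} − y_t: 5, -5, 5, -1, 5, -5, 5, -1, 5, -5, …
The difference pattern repeats every 4 terms and not for any smaller step, so p = 4.

4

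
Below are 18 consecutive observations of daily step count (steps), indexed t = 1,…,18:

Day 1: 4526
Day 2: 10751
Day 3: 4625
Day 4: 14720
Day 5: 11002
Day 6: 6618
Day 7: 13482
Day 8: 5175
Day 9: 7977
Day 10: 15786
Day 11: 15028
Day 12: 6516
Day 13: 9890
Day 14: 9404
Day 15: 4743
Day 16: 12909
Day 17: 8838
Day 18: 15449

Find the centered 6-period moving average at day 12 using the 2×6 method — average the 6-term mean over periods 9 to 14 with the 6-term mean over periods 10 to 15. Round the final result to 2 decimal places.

Sum over 9–14: 7977 + 15786 + 15028 + 6516 + 9890 + 9404 = 64601
Sum over 10–15: 15786 + 15028 + 6516 + 9890 + 9404 + 4743 = 61367
CMA at t=12 = (64601 + 61367) / (2·6) = 125968 / 12 = 10497.33

10497.33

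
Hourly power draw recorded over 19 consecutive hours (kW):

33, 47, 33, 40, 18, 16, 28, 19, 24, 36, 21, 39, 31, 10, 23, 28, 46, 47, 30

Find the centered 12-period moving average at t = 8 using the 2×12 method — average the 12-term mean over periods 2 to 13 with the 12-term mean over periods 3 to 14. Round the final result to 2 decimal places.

Sum over 2–13: 47 + 33 + 40 + 18 + 16 + 28 + 19 + 24 + 36 + 21 + 39 + 31 = 352
Sum over 3–14: 33 + 40 + 18 + 16 + 28 + 19 + 24 + 36 + 21 + 39 + 31 + 10 = 315
CMA at t=8 = (352 + 315) / (2·12) = 667 / 24 = 27.79

27.79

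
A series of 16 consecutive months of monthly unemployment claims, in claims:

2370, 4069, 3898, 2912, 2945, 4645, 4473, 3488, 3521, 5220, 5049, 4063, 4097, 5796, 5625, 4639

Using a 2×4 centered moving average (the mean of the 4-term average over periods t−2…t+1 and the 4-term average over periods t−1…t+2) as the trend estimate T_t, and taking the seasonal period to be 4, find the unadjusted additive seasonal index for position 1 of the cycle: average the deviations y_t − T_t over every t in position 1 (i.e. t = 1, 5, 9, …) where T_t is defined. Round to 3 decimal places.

-726.542

Season position 1 occurs at t = 5, 9, 13 (where T_t is defined).
t=5: T_5 = 3671.87500; y_5 − T_5 = 2945 − 3671.87500 = -726.87500
t=9: T_9 = 4247.50000; y_9 − T_9 = 3521 − 4247.50000 = -726.50000
t=13: T_13 = 4823.25000; y_13 − T_13 = 4097 − 4823.25000 = -726.25000
Mean deviation: (-726.87500 + -726.50000 + -726.25000) / 3 = -726.542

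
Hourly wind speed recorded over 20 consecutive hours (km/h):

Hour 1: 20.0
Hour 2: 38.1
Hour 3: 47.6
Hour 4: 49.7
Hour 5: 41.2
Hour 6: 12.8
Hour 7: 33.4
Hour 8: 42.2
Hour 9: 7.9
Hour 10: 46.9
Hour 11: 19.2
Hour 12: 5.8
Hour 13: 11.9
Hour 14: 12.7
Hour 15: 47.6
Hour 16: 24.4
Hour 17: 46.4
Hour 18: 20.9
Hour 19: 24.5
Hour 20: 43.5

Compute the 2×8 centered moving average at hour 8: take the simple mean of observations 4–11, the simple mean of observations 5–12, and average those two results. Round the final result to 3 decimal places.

28.919

Sum over 4–11: 49.7 + 41.2 + 12.8 + 33.4 + 42.2 + 7.9 + 46.9 + 19.2 = 253.3
Sum over 5–12: 41.2 + 12.8 + 33.4 + 42.2 + 7.9 + 46.9 + 19.2 + 5.8 = 209.4
CMA at t=8 = (253.3 + 209.4) / (2·8) = 462.7 / 16 = 28.919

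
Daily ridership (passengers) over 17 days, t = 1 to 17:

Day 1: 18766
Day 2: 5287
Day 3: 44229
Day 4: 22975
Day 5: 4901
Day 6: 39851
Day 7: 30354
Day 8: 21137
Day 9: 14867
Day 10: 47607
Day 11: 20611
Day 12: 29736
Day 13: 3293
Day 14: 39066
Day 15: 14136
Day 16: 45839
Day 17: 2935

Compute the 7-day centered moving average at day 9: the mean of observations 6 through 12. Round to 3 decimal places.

29166.143

Sum of periods 6–12: 39851 + 30354 + 21137 + 14867 + 47607 + 20611 + 29736 = 204163
Divide by 7: 204163 / 7 = 29166.143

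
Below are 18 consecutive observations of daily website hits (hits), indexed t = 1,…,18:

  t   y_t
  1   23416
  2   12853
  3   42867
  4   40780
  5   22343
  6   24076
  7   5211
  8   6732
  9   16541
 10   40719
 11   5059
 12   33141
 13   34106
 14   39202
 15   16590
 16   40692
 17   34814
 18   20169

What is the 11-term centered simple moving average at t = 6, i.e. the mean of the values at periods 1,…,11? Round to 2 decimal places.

Sum of periods 1–11: 23416 + 12853 + 42867 + 40780 + 22343 + 24076 + 5211 + 6732 + 16541 + 40719 + 5059 = 240597
Divide by 11: 240597 / 11 = 21872.45

21872.45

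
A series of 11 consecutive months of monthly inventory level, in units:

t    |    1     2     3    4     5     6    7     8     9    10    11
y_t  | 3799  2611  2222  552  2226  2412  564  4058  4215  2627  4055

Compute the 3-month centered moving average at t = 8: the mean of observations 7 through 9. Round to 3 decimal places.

Sum of periods 7–9: 564 + 4058 + 4215 = 8837
Divide by 3: 8837 / 3 = 2945.667

2945.667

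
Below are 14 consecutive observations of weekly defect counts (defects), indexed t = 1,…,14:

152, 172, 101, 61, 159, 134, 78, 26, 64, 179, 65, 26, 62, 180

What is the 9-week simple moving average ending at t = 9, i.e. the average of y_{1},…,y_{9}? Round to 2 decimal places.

105.22

Sum of periods 1–9: 152 + 172 + 101 + 61 + 159 + 134 + 78 + 26 + 64 = 947
Divide by 9: 947 / 9 = 105.22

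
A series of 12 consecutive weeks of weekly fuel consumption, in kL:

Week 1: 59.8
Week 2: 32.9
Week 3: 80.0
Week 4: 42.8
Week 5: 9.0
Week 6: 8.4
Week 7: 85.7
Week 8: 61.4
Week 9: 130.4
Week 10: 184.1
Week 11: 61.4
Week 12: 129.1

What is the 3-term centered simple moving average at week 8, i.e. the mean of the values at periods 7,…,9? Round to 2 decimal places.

92.50

Sum of periods 7–9: 85.7 + 61.4 + 130.4 = 277.5
Divide by 3: 277.5 / 3 = 92.50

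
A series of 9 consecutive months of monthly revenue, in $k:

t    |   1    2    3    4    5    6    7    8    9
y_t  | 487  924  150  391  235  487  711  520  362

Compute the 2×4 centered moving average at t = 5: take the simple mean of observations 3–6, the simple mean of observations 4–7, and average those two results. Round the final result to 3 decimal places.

385.875

Sum over 3–6: 150 + 391 + 235 + 487 = 1263
Sum over 4–7: 391 + 235 + 487 + 711 = 1824
CMA at t=5 = (1263 + 1824) / (2·4) = 3087 / 8 = 385.875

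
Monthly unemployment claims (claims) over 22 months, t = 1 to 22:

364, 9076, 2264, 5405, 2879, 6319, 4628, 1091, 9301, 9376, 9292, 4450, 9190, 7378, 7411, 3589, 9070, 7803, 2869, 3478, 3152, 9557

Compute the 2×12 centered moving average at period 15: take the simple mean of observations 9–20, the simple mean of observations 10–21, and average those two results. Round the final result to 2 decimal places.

Sum over 9–20: 9301 + 9376 + 9292 + 4450 + 9190 + 7378 + 7411 + 3589 + 9070 + 7803 + 2869 + 3478 = 83207
Sum over 10–21: 9376 + 9292 + 4450 + 9190 + 7378 + 7411 + 3589 + 9070 + 7803 + 2869 + 3478 + 3152 = 77058
CMA at t=15 = (83207 + 77058) / (2·12) = 160265 / 24 = 6677.71

6677.71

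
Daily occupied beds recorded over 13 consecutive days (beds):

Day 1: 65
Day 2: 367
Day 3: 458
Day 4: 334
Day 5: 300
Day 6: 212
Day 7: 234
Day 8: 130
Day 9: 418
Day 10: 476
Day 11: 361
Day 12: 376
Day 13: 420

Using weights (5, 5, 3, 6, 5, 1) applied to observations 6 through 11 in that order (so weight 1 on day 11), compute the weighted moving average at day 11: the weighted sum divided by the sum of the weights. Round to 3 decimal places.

314.760

Weighted sum: 5·212 + 5·234 + 3·130 + 6·418 + 5·476 + 1·361 = 1060 + 1170 + 390 + 2508 + 2380 + 361 = 7869
Weight total: 5 + 5 + 3 + 6 + 5 + 1 = 25
WMA = 7869 / 25 = 314.760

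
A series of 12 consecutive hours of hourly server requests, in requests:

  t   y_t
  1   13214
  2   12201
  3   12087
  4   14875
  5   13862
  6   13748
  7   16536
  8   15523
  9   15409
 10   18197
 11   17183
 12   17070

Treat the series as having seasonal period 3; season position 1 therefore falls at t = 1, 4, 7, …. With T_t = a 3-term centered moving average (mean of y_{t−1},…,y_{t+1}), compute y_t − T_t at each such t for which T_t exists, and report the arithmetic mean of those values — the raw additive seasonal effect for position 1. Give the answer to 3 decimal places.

Season position 1 occurs at t = 4, 7, 10 (where T_t is defined).
t=4: T_4 = 13608.00000; y_4 − T_4 = 14875 − 13608.00000 = 1267.00000
t=7: T_7 = 15269.00000; y_7 − T_7 = 16536 − 15269.00000 = 1267.00000
t=10: T_10 = 16929.66667; y_10 − T_10 = 18197 − 16929.66667 = 1267.33333
Mean deviation: (1267.00000 + 1267.00000 + 1267.33333) / 3 = 1267.111

1267.111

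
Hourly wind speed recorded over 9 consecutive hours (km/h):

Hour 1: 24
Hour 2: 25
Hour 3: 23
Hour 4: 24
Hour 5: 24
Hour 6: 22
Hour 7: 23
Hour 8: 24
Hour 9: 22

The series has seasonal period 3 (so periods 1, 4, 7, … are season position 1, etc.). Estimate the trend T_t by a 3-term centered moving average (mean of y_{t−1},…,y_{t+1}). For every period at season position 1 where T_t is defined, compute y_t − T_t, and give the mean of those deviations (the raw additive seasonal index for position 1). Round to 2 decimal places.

Season position 1 occurs at t = 4, 7 (where T_t is defined).
t=4: T_4 = 23.6667; y_4 − T_4 = 24 − 23.6667 = 0.3333
t=7: T_7 = 23.0000; y_7 − T_7 = 23 − 23.0000 = 0.0000
Mean deviation: (0.3333 + 0.0000) / 2 = 0.17

0.17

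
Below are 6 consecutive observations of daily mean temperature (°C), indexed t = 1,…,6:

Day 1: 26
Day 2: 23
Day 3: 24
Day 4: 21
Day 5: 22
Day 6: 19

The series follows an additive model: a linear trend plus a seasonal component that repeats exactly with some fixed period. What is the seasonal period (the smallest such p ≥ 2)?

2

First differences y_{t+1} − y_t: -3, 1, -3, 1, -3, …
The difference pattern repeats every 2 terms and not for any smaller step, so p = 2.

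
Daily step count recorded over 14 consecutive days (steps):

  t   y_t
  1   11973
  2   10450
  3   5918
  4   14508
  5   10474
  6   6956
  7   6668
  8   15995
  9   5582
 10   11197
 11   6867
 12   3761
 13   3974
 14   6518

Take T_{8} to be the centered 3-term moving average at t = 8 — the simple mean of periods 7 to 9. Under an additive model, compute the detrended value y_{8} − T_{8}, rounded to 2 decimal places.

6580.00

Trend T_8 = (6668 + 15995 + 5582) / 3 = 28245/3 = 9415.0000
Detrended value: 15995 − 9415.0000 = 6580.00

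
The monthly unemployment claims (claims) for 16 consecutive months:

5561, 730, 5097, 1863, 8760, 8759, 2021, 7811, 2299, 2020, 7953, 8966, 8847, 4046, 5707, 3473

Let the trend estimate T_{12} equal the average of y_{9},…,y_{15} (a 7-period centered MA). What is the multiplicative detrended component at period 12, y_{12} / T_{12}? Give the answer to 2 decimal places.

Trend T_12 = (2299 + 2020 + 7953 + 8966 + 8847 + 4046 + 5707) / 7 = 39838/7 = 5691.1429
Ratio to trend: 8966 / 5691.1429 = 1.58

1.58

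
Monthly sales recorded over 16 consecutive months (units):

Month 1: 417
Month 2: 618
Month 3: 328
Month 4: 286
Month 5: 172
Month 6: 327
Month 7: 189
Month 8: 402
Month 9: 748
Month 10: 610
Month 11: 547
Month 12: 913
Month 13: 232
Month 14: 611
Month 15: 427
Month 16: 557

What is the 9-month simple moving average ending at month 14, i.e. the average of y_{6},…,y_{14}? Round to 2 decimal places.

508.78

Sum of periods 6–14: 327 + 189 + 402 + 748 + 610 + 547 + 913 + 232 + 611 = 4579
Divide by 9: 4579 / 9 = 508.78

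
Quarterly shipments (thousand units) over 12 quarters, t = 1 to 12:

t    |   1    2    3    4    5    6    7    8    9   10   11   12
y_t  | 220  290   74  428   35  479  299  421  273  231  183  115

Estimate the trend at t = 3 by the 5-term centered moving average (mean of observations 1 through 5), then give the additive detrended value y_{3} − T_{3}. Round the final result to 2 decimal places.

Trend T_3 = (220 + 290 + 74 + 428 + 35) / 5 = 1047/5 = 209.4000
Detrended value: 74 − 209.4000 = -135.40

-135.40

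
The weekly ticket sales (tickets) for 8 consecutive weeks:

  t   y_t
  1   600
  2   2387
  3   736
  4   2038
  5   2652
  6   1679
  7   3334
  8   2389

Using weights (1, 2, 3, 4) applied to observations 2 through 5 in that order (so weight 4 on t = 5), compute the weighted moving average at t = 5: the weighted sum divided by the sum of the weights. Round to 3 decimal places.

Weighted sum: 1·2387 + 2·736 + 3·2038 + 4·2652 = 2387 + 1472 + 6114 + 10608 = 20581
Weight total: 1 + 2 + 3 + 4 = 10
WMA = 20581 / 10 = 2058.100

2058.100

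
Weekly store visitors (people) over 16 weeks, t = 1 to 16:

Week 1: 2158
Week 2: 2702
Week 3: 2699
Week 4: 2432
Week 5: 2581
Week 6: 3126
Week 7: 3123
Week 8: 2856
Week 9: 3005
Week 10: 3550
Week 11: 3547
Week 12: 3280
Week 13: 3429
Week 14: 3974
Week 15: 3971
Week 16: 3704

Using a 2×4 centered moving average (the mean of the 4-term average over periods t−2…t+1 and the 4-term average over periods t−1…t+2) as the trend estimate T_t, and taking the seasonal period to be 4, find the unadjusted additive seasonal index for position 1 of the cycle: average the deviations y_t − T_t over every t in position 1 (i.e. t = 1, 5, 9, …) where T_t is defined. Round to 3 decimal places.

Season position 1 occurs at t = 5, 9, 13 (where T_t is defined).
t=5: T_5 = 2762.50000; y_5 − T_5 = 2581 − 2762.50000 = -181.50000
t=9: T_9 = 3186.50000; y_9 − T_9 = 3005 − 3186.50000 = -181.50000
t=13: T_13 = 3610.50000; y_13 − T_13 = 3429 − 3610.50000 = -181.50000
Mean deviation: (-181.50000 + -181.50000 + -181.50000) / 3 = -181.500

-181.500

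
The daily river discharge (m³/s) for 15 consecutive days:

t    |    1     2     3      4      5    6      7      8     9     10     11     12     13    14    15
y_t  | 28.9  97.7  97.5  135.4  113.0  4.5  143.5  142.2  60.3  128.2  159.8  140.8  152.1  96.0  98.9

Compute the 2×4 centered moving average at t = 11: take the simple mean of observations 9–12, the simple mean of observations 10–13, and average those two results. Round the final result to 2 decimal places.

Sum over 9–12: 60.3 + 128.2 + 159.8 + 140.8 = 489.1
Sum over 10–13: 128.2 + 159.8 + 140.8 + 152.1 = 580.9
CMA at t=11 = (489.1 + 580.9) / (2·4) = 1070.0 / 8 = 133.75

133.75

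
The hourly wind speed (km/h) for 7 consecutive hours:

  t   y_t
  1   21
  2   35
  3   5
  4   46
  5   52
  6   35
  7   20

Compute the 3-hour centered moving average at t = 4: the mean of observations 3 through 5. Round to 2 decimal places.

Sum of periods 3–5: 5 + 46 + 52 = 103
Divide by 3: 103 / 3 = 34.33

34.33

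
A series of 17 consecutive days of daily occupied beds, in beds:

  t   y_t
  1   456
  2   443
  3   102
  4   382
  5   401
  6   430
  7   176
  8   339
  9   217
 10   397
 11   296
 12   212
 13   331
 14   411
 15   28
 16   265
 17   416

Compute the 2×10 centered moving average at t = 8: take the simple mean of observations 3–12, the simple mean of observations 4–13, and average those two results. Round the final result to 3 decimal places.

Sum over 3–12: 102 + 382 + 401 + 430 + 176 + 339 + 217 + 397 + 296 + 212 = 2952
Sum over 4–13: 382 + 401 + 430 + 176 + 339 + 217 + 397 + 296 + 212 + 331 = 3181
CMA at t=8 = (2952 + 3181) / (2·10) = 6133 / 20 = 306.650

306.650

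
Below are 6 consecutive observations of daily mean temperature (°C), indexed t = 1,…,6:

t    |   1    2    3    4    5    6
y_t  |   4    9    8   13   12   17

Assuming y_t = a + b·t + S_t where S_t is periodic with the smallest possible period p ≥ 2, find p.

2

First differences y_{t+1} − y_t: 5, -1, 5, -1, 5, …
The difference pattern repeats every 2 terms and not for any smaller step, so p = 2.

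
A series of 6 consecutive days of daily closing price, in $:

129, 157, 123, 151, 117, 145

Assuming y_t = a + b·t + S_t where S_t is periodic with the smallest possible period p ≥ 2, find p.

2

First differences y_{t+1} − y_t: 28, -34, 28, -34, 28, …
The difference pattern repeats every 2 terms and not for any smaller step, so p = 2.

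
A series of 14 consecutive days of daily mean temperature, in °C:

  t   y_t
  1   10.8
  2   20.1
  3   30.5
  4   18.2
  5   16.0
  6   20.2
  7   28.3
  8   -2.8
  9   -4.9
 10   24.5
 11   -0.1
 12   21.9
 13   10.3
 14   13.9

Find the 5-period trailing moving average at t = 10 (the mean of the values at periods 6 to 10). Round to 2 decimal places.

13.06

Sum of periods 6–10: 20.2 + 28.3 + (-2.8) + (-4.9) + 24.5 = 65.3
Divide by 5: 65.3 / 5 = 13.06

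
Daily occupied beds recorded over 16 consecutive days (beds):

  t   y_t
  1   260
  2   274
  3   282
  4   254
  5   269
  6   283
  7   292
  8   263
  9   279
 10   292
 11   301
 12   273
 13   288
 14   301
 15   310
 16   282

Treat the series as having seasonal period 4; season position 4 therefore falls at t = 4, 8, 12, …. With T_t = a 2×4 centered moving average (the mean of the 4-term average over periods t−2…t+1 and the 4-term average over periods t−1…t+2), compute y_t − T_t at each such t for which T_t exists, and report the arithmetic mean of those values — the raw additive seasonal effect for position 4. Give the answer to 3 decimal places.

Season position 4 occurs at t = 4, 8, 12 (where T_t is defined).
t=4: T_4 = 270.87500; y_4 − T_4 = 254 − 270.87500 = -16.87500
t=8: T_8 = 280.37500; y_8 − T_8 = 263 − 280.37500 = -17.37500
t=12: T_12 = 289.62500; y_12 − T_12 = 273 − 289.62500 = -16.62500
Mean deviation: (-16.87500 + -17.37500 + -16.62500) / 3 = -16.958

-16.958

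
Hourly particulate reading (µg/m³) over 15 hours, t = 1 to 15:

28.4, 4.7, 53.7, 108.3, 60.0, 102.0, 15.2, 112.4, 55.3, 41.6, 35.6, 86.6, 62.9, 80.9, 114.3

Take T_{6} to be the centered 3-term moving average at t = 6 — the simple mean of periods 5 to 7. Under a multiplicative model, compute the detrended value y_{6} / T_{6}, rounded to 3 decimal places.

1.727

Trend T_6 = (60.0 + 102.0 + 15.2) / 3 = 177.2/3 = 59.06667
Ratio to trend: 102.0 / 59.06667 = 1.727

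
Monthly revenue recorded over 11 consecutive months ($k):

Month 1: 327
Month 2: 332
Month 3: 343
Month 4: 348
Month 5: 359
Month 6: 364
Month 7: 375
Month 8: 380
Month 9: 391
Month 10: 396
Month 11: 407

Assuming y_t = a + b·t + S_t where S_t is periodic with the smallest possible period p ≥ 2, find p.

2

First differences y_{t+1} − y_t: 5, 11, 5, 11, 5, 11, …
The difference pattern repeats every 2 terms and not for any smaller step, so p = 2.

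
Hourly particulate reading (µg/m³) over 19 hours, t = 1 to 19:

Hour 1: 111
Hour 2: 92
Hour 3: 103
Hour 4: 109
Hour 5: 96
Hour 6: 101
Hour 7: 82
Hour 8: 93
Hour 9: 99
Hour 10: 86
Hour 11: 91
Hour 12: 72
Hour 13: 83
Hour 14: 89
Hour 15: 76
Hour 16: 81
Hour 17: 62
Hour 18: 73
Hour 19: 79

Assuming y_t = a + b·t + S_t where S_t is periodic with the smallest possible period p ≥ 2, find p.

5

First differences y_{t+1} − y_t: -19, 11, 6, -13, 5, -19, 11, 6, -13, 5, -19, 11, …
The difference pattern repeats every 5 terms and not for any smaller step, so p = 5.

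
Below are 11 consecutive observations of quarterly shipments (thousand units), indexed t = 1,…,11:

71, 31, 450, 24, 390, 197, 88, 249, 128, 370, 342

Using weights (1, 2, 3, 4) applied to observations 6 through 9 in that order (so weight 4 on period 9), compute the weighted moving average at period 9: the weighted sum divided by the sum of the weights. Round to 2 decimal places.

163.20

Weighted sum: 1·197 + 2·88 + 3·249 + 4·128 = 197 + 176 + 747 + 512 = 1632
Weight total: 1 + 2 + 3 + 4 = 10
WMA = 1632 / 10 = 163.20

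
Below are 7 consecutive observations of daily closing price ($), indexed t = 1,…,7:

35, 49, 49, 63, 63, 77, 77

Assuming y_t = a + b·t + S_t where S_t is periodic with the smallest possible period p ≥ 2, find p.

First differences y_{t+1} − y_t: 14, 0, 14, 0, 14, 0, …
The difference pattern repeats every 2 terms and not for any smaller step, so p = 2.

2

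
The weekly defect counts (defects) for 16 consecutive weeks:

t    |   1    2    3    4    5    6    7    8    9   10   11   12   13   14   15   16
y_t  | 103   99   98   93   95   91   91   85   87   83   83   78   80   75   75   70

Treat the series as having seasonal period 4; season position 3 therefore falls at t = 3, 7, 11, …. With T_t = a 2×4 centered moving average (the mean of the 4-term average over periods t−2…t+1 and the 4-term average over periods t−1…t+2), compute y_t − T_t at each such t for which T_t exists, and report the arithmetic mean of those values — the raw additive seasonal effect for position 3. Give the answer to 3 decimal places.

1.125

Season position 3 occurs at t = 3, 7, 11 (where T_t is defined).
t=3: T_3 = 97.25000; y_3 − T_3 = 98 − 97.25000 = 0.75000
t=7: T_7 = 89.50000; y_7 − T_7 = 91 − 89.50000 = 1.50000
t=11: T_11 = 81.87500; y_11 − T_11 = 83 − 81.87500 = 1.12500
Mean deviation: (0.75000 + 1.50000 + 1.12500) / 3 = 1.125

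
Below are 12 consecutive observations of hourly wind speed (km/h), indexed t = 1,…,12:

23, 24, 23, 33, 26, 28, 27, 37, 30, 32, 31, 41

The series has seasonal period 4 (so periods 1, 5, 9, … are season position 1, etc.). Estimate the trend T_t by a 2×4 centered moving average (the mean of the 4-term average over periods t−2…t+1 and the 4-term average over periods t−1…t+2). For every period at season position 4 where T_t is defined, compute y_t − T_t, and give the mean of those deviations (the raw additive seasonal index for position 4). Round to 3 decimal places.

Season position 4 occurs at t = 4, 8 (where T_t is defined).
t=4: T_4 = 27.00000; y_4 − T_4 = 33 − 27.00000 = 6.00000
t=8: T_8 = 31.00000; y_8 − T_8 = 37 − 31.00000 = 6.00000
Mean deviation: (6.00000 + 6.00000) / 2 = 6.000

6.000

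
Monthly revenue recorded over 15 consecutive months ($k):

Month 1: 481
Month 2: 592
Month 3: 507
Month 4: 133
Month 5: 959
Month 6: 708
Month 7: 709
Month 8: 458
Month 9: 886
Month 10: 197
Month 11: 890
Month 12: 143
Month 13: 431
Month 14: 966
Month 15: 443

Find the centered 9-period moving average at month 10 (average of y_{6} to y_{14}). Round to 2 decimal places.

Sum of periods 6–14: 708 + 709 + 458 + 886 + 197 + 890 + 143 + 431 + 966 = 5388
Divide by 9: 5388 / 9 = 598.67

598.67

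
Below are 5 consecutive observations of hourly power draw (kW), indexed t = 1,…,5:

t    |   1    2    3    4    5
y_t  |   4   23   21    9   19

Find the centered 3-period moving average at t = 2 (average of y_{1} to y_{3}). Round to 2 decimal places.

16.00

Sum of periods 1–3: 4 + 23 + 21 = 48
Divide by 3: 48 / 3 = 16.00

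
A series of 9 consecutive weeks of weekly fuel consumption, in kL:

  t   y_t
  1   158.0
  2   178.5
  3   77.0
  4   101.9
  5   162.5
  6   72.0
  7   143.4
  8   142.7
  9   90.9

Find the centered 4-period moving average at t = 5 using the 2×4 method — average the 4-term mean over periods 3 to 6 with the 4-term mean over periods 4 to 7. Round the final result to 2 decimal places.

111.65

Sum over 3–6: 77.0 + 101.9 + 162.5 + 72.0 = 413.4
Sum over 4–7: 101.9 + 162.5 + 72.0 + 143.4 = 479.8
CMA at t=5 = (413.4 + 479.8) / (2·4) = 893.2 / 8 = 111.65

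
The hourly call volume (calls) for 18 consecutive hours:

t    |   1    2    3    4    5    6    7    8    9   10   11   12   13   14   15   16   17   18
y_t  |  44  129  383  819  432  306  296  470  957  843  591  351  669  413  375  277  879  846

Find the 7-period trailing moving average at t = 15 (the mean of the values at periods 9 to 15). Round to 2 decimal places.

599.86

Sum of periods 9–15: 957 + 843 + 591 + 351 + 669 + 413 + 375 = 4199
Divide by 7: 4199 / 7 = 599.86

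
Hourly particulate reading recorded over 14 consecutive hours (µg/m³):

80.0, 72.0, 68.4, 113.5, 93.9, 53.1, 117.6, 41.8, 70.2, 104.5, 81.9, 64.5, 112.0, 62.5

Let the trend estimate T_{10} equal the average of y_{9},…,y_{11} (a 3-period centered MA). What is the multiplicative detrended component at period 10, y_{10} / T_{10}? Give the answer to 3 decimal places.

1.222

Trend T_10 = (70.2 + 104.5 + 81.9) / 3 = 256.6/3 = 85.53333
Ratio to trend: 104.5 / 85.53333 = 1.222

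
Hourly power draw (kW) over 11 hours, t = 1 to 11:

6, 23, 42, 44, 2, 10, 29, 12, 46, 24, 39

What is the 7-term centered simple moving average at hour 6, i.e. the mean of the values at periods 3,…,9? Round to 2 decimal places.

Sum of periods 3–9: 42 + 44 + 2 + 10 + 29 + 12 + 46 = 185
Divide by 7: 185 / 7 = 26.43

26.43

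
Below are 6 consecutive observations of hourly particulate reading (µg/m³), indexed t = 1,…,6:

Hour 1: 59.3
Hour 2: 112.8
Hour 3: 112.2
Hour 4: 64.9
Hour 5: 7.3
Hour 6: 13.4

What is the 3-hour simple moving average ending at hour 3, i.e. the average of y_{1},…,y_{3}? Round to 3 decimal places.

Sum of periods 1–3: 59.3 + 112.8 + 112.2 = 284.3
Divide by 3: 284.3 / 3 = 94.767

94.767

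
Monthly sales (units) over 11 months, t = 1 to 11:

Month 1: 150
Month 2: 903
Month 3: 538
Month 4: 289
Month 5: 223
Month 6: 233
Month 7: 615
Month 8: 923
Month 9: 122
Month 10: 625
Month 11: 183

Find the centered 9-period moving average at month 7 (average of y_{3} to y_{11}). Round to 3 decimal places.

416.778

Sum of periods 3–11: 538 + 289 + 223 + 233 + 615 + 923 + 122 + 625 + 183 = 3751
Divide by 9: 3751 / 9 = 416.778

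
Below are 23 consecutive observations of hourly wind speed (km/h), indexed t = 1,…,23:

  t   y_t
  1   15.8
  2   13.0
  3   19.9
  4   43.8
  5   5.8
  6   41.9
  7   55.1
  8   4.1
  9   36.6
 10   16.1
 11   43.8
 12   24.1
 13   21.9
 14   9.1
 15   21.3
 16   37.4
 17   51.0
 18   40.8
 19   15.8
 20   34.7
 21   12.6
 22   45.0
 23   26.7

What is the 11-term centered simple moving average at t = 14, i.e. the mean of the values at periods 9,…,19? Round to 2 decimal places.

Sum of periods 9–19: 36.6 + 16.1 + 43.8 + 24.1 + 21.9 + 9.1 + 21.3 + 37.4 + 51.0 + 40.8 + 15.8 = 317.9
Divide by 11: 317.9 / 11 = 28.90

28.90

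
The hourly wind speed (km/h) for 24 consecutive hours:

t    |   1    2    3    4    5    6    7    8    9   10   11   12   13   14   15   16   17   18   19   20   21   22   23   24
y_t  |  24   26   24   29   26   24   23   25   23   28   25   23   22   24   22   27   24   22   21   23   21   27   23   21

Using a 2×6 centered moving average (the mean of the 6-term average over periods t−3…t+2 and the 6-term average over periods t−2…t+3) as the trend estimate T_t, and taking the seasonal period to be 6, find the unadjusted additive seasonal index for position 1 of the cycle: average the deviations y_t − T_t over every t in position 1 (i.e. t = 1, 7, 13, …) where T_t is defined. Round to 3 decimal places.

Season position 1 occurs at t = 7, 13, 19 (where T_t is defined).
t=7: T_7 = 24.91667; y_7 − T_7 = 23 − 24.91667 = -1.91667
t=13: T_13 = 23.91667; y_13 − T_13 = 22 − 23.91667 = -1.91667
t=19: T_19 = 23.00000; y_19 − T_19 = 21 − 23.00000 = -2.00000
Mean deviation: (-1.91667 + -1.91667 + -2.00000) / 3 = -1.944

-1.944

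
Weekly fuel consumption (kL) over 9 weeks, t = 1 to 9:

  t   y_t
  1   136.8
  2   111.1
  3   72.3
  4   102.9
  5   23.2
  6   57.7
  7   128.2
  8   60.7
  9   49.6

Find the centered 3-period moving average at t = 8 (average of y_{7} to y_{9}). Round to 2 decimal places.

79.50

Sum of periods 7–9: 128.2 + 60.7 + 49.6 = 238.5
Divide by 3: 238.5 / 3 = 79.50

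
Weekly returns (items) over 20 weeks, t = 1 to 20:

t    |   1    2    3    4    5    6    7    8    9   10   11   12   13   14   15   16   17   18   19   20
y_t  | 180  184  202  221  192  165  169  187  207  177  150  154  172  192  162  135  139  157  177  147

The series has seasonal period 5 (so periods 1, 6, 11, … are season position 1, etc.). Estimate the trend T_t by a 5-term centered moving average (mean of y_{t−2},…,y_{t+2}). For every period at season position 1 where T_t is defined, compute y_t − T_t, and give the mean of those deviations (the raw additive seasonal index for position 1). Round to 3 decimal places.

Season position 1 occurs at t = 6, 11, 16 (where T_t is defined).
t=6: T_6 = 186.80000; y_6 − T_6 = 165 − 186.80000 = -21.80000
t=11: T_11 = 172.00000; y_11 − T_11 = 150 − 172.00000 = -22.00000
t=16: T_16 = 157.00000; y_16 − T_16 = 135 − 157.00000 = -22.00000
Mean deviation: (-21.80000 + -22.00000 + -22.00000) / 3 = -21.933

-21.933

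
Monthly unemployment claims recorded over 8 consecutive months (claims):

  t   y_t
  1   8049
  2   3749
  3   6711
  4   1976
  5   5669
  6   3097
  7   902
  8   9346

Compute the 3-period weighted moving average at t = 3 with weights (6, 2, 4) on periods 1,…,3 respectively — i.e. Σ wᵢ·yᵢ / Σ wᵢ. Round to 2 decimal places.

Weighted sum: 6·8049 + 2·3749 + 4·6711 = 48294 + 7498 + 26844 = 82636
Weight total: 6 + 2 + 4 = 12
WMA = 82636 / 12 = 6886.33

6886.33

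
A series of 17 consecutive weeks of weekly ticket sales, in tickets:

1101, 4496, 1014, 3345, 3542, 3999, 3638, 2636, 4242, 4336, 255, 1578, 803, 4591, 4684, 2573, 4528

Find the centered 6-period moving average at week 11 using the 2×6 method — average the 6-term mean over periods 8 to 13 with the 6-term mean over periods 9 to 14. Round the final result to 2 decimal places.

2471.25

Sum over 8–13: 2636 + 4242 + 4336 + 255 + 1578 + 803 = 13850
Sum over 9–14: 4242 + 4336 + 255 + 1578 + 803 + 4591 = 15805
CMA at t=11 = (13850 + 15805) / (2·6) = 29655 / 12 = 2471.25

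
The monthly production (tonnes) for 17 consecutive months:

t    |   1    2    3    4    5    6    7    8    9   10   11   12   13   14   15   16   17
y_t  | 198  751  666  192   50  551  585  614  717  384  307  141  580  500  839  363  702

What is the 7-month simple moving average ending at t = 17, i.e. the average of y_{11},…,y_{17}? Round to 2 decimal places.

490.29

Sum of periods 11–17: 307 + 141 + 580 + 500 + 839 + 363 + 702 = 3432
Divide by 7: 3432 / 7 = 490.29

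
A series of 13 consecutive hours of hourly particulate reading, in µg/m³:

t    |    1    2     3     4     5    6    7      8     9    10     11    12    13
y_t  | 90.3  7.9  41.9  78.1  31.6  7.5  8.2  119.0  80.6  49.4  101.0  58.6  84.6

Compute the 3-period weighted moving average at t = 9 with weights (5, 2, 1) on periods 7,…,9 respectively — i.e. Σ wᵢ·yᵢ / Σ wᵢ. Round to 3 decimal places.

44.950

Weighted sum: 5·8.2 + 2·119.0 + 1·80.6 = 41.0 + 238.0 + 80.6 = 359.6
Weight total: 5 + 2 + 1 = 8
WMA = 359.6 / 8 = 44.950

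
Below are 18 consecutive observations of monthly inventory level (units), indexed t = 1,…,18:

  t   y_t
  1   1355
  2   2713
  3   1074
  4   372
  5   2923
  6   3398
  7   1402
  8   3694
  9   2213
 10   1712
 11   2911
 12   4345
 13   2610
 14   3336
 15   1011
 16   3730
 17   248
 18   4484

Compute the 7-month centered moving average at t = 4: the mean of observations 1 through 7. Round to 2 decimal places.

1891.00

Sum of periods 1–7: 1355 + 2713 + 1074 + 372 + 2923 + 3398 + 1402 = 13237
Divide by 7: 13237 / 7 = 1891.00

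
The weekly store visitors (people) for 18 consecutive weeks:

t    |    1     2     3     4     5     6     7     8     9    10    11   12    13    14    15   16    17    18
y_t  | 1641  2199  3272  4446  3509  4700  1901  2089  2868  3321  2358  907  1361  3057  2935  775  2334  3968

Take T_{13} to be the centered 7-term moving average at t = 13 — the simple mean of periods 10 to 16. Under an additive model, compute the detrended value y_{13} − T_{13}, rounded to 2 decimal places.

Trend T_13 = (3321 + 2358 + 907 + 1361 + 3057 + 2935 + 775) / 7 = 14714/7 = 2102.0000
Detrended value: 1361 − 2102.0000 = -741.00

-741.00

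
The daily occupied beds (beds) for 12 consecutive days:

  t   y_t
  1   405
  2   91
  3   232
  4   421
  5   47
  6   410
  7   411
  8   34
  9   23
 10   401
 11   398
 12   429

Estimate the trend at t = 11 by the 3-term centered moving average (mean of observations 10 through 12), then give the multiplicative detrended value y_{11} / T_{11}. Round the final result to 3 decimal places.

0.972

Trend T_11 = (401 + 398 + 429) / 3 = 1228/3 = 409.33333
Ratio to trend: 398 / 409.33333 = 0.972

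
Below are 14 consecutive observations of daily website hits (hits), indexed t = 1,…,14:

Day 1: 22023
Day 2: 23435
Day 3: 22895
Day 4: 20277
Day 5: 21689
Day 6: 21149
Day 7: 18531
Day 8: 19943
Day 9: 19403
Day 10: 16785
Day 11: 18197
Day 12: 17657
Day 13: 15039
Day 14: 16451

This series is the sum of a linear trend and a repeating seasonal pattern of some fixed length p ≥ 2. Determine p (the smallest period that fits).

First differences y_{t+1} − y_t: 1412, -540, -2618, 1412, -540, -2618, 1412, -540, …
The difference pattern repeats every 3 terms and not for any smaller step, so p = 3.

3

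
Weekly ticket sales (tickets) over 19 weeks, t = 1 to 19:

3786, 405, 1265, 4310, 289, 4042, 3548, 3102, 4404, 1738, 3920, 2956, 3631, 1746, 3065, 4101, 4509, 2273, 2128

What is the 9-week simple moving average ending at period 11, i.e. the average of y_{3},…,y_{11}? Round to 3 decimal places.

2957.556

Sum of periods 3–11: 1265 + 4310 + 289 + 4042 + 3548 + 3102 + 4404 + 1738 + 3920 = 26618
Divide by 9: 26618 / 9 = 2957.556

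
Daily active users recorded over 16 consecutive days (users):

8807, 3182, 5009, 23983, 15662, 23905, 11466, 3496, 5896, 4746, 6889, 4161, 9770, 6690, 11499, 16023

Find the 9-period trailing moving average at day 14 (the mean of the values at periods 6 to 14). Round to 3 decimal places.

8557.667

Sum of periods 6–14: 23905 + 11466 + 3496 + 5896 + 4746 + 6889 + 4161 + 9770 + 6690 = 77019
Divide by 9: 77019 / 9 = 8557.667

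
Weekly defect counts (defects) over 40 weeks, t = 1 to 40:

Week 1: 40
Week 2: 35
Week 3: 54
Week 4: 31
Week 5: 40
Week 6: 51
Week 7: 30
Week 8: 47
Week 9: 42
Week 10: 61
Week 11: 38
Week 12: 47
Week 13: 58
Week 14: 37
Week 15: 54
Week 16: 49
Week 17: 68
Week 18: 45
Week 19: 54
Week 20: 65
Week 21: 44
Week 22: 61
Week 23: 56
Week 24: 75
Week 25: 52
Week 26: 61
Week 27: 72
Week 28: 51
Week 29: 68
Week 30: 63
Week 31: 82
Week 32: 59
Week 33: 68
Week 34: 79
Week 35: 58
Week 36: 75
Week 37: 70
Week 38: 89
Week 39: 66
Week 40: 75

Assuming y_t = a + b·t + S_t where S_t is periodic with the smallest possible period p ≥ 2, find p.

First differences y_{t+1} − y_t: -5, 19, -23, 9, 11, -21, 17, -5, 19, -23, 9, 11, -21, 17, -5, 19, …
The difference pattern repeats every 7 terms and not for any smaller step, so p = 7.

7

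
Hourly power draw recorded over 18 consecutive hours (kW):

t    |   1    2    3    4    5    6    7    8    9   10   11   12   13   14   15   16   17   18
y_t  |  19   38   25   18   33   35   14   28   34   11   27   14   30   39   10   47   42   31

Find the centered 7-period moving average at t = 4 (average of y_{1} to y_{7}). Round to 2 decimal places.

Sum of periods 1–7: 19 + 38 + 25 + 18 + 33 + 35 + 14 = 182
Divide by 7: 182 / 7 = 26.00

26.00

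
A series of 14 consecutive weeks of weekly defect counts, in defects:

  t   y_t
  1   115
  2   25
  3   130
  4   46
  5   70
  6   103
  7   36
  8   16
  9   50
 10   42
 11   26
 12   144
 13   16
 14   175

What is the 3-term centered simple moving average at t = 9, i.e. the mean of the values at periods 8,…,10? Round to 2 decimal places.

Sum of periods 8–10: 16 + 50 + 42 = 108
Divide by 3: 108 / 3 = 36.00

36.00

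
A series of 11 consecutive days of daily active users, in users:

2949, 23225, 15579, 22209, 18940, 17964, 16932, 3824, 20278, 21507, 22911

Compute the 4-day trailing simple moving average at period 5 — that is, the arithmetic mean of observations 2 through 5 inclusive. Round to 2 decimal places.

19988.25

Sum of periods 2–5: 23225 + 15579 + 22209 + 18940 = 79953
Divide by 4: 79953 / 4 = 19988.25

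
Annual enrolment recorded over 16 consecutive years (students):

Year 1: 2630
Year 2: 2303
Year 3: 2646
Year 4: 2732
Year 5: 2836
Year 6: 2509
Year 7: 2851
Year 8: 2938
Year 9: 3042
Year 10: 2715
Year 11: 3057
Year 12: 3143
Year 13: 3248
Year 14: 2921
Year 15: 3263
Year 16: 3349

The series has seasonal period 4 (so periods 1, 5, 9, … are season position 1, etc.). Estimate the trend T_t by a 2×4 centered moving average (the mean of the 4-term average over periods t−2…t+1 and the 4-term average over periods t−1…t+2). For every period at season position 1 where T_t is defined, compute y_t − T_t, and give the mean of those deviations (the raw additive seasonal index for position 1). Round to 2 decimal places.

129.79

Season position 1 occurs at t = 5, 9, 13 (where T_t is defined).
t=5: T_5 = 2706.3750; y_5 − T_5 = 2836 − 2706.3750 = 129.6250
t=9: T_9 = 2912.2500; y_9 − T_9 = 3042 − 2912.2500 = 129.7500
t=13: T_13 = 3118.0000; y_13 − T_13 = 3248 − 3118.0000 = 130.0000
Mean deviation: (129.6250 + 129.7500 + 130.0000) / 3 = 129.79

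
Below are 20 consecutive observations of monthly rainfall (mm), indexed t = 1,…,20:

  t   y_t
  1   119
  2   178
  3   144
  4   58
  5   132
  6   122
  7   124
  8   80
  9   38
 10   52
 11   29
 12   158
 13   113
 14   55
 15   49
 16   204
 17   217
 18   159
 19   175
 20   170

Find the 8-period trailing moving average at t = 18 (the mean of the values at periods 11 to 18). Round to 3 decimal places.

Sum of periods 11–18: 29 + 158 + 113 + 55 + 49 + 204 + 217 + 159 = 984
Divide by 8: 984 / 8 = 123.000

123.000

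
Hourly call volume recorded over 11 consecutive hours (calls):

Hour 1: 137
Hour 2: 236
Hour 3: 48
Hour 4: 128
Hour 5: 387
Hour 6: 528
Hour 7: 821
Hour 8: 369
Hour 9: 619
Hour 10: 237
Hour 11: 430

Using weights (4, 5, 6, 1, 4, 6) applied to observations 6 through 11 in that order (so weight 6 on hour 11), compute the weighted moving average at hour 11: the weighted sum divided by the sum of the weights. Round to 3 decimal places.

483.769

Weighted sum: 4·528 + 5·821 + 6·369 + 1·619 + 4·237 + 6·430 = 2112 + 4105 + 2214 + 619 + 948 + 2580 = 12578
Weight total: 4 + 5 + 6 + 1 + 4 + 6 = 26
WMA = 12578 / 26 = 483.769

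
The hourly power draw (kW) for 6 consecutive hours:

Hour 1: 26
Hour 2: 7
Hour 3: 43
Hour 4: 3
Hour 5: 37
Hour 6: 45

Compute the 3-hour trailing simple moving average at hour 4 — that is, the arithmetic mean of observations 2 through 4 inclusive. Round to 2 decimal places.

Sum of periods 2–4: 7 + 43 + 3 = 53
Divide by 3: 53 / 3 = 17.67

17.67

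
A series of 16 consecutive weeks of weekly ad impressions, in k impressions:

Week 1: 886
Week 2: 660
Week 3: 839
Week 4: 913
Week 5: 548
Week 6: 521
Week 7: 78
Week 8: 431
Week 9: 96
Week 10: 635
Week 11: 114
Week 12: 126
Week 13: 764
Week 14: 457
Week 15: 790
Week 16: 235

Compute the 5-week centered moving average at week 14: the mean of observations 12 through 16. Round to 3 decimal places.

474.400

Sum of periods 12–16: 126 + 764 + 457 + 790 + 235 = 2372
Divide by 5: 2372 / 5 = 474.400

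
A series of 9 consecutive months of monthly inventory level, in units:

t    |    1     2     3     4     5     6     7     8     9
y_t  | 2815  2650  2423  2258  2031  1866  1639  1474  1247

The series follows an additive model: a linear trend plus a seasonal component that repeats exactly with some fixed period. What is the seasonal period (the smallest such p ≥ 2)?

2

First differences y_{t+1} − y_t: -165, -227, -165, -227, -165, -227, …
The difference pattern repeats every 2 terms and not for any smaller step, so p = 2.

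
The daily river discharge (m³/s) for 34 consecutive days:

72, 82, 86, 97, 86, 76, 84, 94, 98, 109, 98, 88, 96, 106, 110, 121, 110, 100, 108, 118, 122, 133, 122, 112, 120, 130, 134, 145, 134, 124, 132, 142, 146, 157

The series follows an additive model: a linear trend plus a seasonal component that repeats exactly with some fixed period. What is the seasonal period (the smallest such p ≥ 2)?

First differences y_{t+1} − y_t: 10, 4, 11, -11, -10, 8, 10, 4, 11, -11, -10, 8, 10, 4, …
The difference pattern repeats every 6 terms and not for any smaller step, so p = 6.

6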